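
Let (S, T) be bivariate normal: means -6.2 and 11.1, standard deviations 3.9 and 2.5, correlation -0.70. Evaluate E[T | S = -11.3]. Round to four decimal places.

13.3885

The regression of T on S has slope ρ·σ_T/σ_S and passes through (μ_S, μ_T).
E[T | S=-11.3] = 11.1 + (-0.70)·(2.5/3.9)·(-11.3 − (-6.2)) = 11.1 + (-0.44872)·(-5.1) = 13.3885.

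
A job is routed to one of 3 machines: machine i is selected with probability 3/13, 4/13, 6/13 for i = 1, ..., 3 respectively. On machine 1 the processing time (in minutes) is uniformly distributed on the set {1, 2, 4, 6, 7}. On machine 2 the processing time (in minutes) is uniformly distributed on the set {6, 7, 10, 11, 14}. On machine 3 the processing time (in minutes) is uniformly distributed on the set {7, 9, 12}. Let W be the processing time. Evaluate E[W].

532/65

E[W | machine 1] = (1+2+4+6+7)/5 = 4.
E[W | machine 2] = (6+7+10+11+14)/5 = 48/5.
E[W | machine 3] = (7+9+12)/3 = 28/3.
By the law of total expectation,
E[W] = (3/13)·(4) + (4/13)·(48/5) + (6/13)·(28/3) = 532/65.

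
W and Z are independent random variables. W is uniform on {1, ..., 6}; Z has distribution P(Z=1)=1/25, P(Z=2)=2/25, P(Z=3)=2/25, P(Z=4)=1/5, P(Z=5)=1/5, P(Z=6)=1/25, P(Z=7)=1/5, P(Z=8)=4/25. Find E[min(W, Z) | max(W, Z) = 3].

17/9

P(max(W, Z) = 3) = 3/50.
Summing min(W,Z)·P(x,y) over outcomes with max(W, Z) = 3 gives 17/150.
E[min(W, Z) | max(W, Z) = 3] = (17/150) / (3/50) = 17/9.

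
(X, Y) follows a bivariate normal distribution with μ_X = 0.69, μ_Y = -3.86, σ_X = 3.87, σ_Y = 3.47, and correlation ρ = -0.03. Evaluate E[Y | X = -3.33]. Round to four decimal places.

E[Y | X=x] = μ_Y + ρ(σ_Y/σ_X)(x − μ_X) for jointly normal variables.
E[Y | X=-3.33] = -3.86 + (-0.03)·(3.47/3.87)·(-3.33 − (0.69)) = -3.86 + (-0.026899)·(-4.02) = -3.7519.

-3.7519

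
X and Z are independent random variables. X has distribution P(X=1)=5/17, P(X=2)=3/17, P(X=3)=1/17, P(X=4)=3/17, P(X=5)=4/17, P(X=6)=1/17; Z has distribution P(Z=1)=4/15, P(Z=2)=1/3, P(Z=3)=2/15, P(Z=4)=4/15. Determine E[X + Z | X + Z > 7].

402/47

P(X + Z > 7) = 47/255.
Summing (X+Z)·P(x,y) over outcomes with X + Z > 7 gives 134/85.
E[X + Z | X + Z > 7] = (134/85) / (47/255) = 402/47.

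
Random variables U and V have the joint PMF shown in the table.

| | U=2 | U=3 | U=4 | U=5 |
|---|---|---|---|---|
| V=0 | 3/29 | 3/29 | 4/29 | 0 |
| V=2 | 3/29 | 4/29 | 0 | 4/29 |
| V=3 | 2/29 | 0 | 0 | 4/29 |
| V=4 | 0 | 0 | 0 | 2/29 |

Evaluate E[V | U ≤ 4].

P(U ≤ 4) = 19/29.
Σ V·P over the event = 0·(3/29) + 2·(3/29) + 3·(2/29) + 0·(3/29) + 2·(4/29) + 0·(4/29) = 20/29.
E[V | U ≤ 4] = (20/29) / (19/29) = 20/19.

20/19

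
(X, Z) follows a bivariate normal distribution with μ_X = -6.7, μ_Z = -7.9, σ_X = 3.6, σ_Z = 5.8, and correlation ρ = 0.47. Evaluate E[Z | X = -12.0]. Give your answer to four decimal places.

-11.9133

For a bivariate normal, E[Z | X=x] = μ_Z + ρ·(σ_Z/σ_X)·(x − μ_X).
E[Z | X=-12.0] = -7.9 + (0.47)·(5.8/3.6)·(-12.0 − (-6.7)) = -7.9 + (0.75722)·(-5.3) = -11.9133.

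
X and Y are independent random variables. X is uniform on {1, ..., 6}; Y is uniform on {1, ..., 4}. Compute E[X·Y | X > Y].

P(X > Y) = 7/12.
Summing XY·P(x,y) over outcomes with X > Y gives 145/24.
E[X·Y | X > Y] = (145/24) / (7/12) = 145/14.

145/14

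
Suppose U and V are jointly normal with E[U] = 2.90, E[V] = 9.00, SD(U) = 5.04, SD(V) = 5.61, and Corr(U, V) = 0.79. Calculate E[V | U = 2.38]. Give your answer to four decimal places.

8.5427

The regression of V on U has slope ρ·σ_V/σ_U and passes through (μ_U, μ_V).
E[V | U=2.38] = 9.00 + (0.79)·(5.61/5.04)·(2.38 − (2.90)) = 9.00 + (0.87935)·(-0.52) = 8.5427.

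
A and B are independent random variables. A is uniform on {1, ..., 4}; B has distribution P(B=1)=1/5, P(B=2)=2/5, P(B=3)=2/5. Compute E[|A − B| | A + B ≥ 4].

P(A + B ≥ 4) = 4/5.
Summing |A−B|·P(x,y) over outcomes with A + B ≥ 4 gives 19/20.
E[|A − B| | A + B ≥ 4] = (19/20) / (4/5) = 19/16.

19/16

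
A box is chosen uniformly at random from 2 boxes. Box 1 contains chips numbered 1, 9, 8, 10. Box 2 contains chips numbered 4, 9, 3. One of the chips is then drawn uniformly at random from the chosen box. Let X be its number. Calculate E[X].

E[X | box 1] = (1+9+8+10)/4 = 7.
E[X | box 2] = (4+9+3)/3 = 16/3.
E[X] = (1/2)·(7) + (1/2)·(16/3) = 37/6.

37/6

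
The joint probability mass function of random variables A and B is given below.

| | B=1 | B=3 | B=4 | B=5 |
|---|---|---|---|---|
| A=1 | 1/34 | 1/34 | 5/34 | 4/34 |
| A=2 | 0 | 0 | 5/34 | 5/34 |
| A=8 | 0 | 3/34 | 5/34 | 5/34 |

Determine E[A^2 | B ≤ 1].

P(B ≤ 1) = 1/34.
Σ A^2·P over the event = 1·(1/34) = 1/34.
E[A^2 | B ≤ 1] = (1/34) / (1/34) = 1.

1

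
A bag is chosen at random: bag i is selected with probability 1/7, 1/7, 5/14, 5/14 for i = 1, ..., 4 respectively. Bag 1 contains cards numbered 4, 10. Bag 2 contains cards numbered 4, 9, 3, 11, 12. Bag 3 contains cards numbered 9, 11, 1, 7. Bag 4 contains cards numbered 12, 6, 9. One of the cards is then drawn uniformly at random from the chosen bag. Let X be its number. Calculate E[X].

274/35

E[X | bag 1] = (4+10)/2 = 7.
E[X | bag 2] = (4+9+3+11+12)/5 = 39/5.
E[X | bag 3] = (9+11+1+7)/4 = 7.
E[X | bag 4] = (12+6+9)/3 = 9.
By the law of total expectation,
E[X] = (1/7)·(7) + (1/7)·(39/5) + (5/14)·(7) + (5/14)·(9) = 274/35.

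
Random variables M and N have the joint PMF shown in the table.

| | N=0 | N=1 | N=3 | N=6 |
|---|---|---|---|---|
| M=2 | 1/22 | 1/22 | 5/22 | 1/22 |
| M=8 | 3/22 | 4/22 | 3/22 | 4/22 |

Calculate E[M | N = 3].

17/4

P(N = 3) = 4/11.
Σ M·P over the event = 2·(5/22) + 8·(3/22) = 17/11.
E[M | N = 3] = (17/11) / (4/11) = 17/4.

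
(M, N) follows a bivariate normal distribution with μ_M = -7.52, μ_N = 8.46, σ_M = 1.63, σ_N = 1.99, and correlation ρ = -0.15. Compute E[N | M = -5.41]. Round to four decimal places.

8.0736

For a bivariate normal, E[N | M=x] = μ_N + ρ·(σ_N/σ_M)·(x − μ_M).
E[N | M=-5.41] = 8.46 + (-0.15)·(1.99/1.63)·(-5.41 − (-7.52)) = 8.46 + (-0.18313)·(2.11) = 8.0736.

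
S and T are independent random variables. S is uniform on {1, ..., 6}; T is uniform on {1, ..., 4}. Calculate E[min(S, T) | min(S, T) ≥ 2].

P(min(S, T) ≥ 2) = 5/8.
Summing min(S,T)·P(x,y) over outcomes with min(S, T) ≥ 2 gives 41/24.
E[min(S, T) | min(S, T) ≥ 2] = (41/24) / (5/8) = 41/15.

41/15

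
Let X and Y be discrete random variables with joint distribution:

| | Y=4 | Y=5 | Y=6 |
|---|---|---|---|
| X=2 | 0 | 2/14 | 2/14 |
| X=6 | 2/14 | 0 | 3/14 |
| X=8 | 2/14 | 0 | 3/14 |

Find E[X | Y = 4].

P(Y = 4) = 2/7.
Summing X·P(X=x,Y=y) over the conditioning event gives 2.
E[X | Y = 4] = (2) / (2/7) = 7.

7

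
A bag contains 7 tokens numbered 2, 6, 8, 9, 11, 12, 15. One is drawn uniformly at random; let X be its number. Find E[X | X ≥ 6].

P(X ≥ 6) = 6/7.
Σ over the event: 6·1/7 + 8·1/7 + 9·1/7 + 11·1/7 + 12·1/7 + 15·1/7 = 61/7.
E[X | X ≥ 6] = (61/7) / (6/7) = 61/6.

61/6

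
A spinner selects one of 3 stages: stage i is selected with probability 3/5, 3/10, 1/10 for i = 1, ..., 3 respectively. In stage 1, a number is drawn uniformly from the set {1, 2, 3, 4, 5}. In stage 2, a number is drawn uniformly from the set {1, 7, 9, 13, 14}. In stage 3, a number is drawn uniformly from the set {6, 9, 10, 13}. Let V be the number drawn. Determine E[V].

E[V | stage 1] = (1+2+3+4+5)/5 = 3.
E[V | stage 2] = (1+7+9+13+14)/5 = 44/5.
E[V | stage 3] = (6+9+10+13)/4 = 19/2.
By the law of total expectation,
E[V] = (3/5)·(3) + (3/10)·(44/5) + (1/10)·(19/2) = 539/100.

539/100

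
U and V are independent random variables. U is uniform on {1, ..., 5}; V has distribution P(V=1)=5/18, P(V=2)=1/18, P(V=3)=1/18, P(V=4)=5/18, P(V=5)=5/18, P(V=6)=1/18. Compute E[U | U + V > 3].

P(U + V > 3) = 79/90.
Summing U·P(x,y) over outcomes with U + V > 3 gives 127/45.
E[U | U + V > 3] = (127/45) / (79/90) = 254/79.

254/79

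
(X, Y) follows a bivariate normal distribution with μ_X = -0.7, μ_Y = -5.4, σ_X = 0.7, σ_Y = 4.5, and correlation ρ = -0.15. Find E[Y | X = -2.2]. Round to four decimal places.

The regression of Y on X has slope ρ·σ_Y/σ_X and passes through (μ_X, μ_Y).
E[Y | X=-2.2] = -5.4 + (-0.15)·(4.5/0.7)·(-2.2 − (-0.7)) = -5.4 + (-0.96429)·(-1.5) = -3.9536.

-3.9536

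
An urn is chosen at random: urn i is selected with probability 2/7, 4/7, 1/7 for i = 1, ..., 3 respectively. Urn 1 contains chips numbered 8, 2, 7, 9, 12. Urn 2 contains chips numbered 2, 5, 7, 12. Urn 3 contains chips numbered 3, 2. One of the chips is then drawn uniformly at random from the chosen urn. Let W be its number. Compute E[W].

E[W | urn 1] = (8+2+7+9+12)/5 = 38/5.
E[W | urn 2] = (2+5+7+12)/4 = 13/2.
E[W | urn 3] = (3+2)/2 = 5/2.
E[W] = (2/7)·(38/5) + (4/7)·(13/2) + (1/7)·(5/2) = 437/70.

437/70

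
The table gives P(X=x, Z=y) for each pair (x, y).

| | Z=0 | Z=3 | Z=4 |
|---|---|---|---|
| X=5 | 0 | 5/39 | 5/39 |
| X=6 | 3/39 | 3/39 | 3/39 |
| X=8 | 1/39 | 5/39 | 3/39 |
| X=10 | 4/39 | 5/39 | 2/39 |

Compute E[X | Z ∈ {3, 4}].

220/31

P(Z ∈ {3, 4}) = 31/39.
Σ X·P over the event = 5·(5/39) + 5·(5/39) + 6·(3/39) + 6·(3/39) + 8·(5/39) + 8·(3/39) + 10·(5/39) + 10·(2/39) = 220/39.
E[X | Z ∈ {3, 4}] = (220/39) / (31/39) = 220/31.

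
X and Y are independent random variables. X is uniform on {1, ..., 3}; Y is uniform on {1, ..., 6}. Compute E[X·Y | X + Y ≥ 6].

Outcomes with X + Y ≥ 6: (1,5), (1,6), (2,4), (2,5), (2,6), (3,3), (3,4), (3,5), (3,6), each with probability 1/18.
E[X·Y | X + Y ≥ 6] = (5 + 6 + 8 + 10 + 12 + 9 + 12 + 15 + 18) / 9 = 95/9.

95/9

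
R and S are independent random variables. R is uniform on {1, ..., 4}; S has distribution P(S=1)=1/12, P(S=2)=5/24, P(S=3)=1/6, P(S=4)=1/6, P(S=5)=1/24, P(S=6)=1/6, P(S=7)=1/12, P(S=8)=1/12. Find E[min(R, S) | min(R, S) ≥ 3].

115/34

P(min(R, S) ≥ 3) = 17/48.
Summing min(R,S)·P(x,y) over outcomes with min(R, S) ≥ 3 gives 115/96.
E[min(R, S) | min(R, S) ≥ 3] = (115/96) / (17/48) = 115/34.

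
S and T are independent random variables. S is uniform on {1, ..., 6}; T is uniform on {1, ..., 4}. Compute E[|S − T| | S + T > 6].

11/5

Outcomes with S + T > 6: (3,4), (4,3), (4,4), (5,2), (5,3), (5,4), (6,1), (6,2), (6,3), (6,4), each with probability 1/24.
E[|S − T| | S + T > 6] = (1 + 1 + 0 + 3 + 2 + 1 + 5 + 4 + 3 + 2) / 10 = 11/5.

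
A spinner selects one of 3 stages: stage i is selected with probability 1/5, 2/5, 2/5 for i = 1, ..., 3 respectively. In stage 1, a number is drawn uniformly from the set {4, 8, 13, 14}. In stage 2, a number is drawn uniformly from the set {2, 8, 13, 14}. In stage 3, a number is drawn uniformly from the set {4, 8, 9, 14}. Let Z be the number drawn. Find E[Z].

183/20

E[Z | stage 1] = (4+8+13+14)/4 = 39/4.
E[Z | stage 2] = (2+8+13+14)/4 = 37/4.
E[Z | stage 3] = (4+8+9+14)/4 = 35/4.
E[Z] = (1/5)·(39/4) + (2/5)·(37/4) + (2/5)·(35/4) = 183/20.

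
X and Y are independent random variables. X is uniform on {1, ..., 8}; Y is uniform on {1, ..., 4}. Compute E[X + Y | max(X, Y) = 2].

Outcomes with max(X, Y) = 2: (1,2), (2,1), (2,2), each with probability 1/32.
E[X + Y | max(X, Y) = 2] = (3 + 3 + 4) / 3 = 10/3.

10/3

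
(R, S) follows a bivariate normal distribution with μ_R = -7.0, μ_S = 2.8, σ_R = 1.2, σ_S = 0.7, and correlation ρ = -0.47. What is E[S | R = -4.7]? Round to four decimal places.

E[S | R=x] = μ_S + ρ(σ_S/σ_R)(x − μ_R) for jointly normal variables.
E[S | R=-4.7] = 2.8 + (-0.47)·(0.7/1.2)·(-4.7 − (-7.0)) = 2.8 + (-0.27417)·(2.3) = 2.1694.

2.1694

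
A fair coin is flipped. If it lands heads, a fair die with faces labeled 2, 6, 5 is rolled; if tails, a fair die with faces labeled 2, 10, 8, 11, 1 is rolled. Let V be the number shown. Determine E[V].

E[V | heads] = (2+6+5)/3 = 13/3.
E[V | tails] = (2+10+8+11+1)/5 = 32/5.
E[V] = (1/2)·(13/3) + (1/2)·(32/5) = 161/30.

161/30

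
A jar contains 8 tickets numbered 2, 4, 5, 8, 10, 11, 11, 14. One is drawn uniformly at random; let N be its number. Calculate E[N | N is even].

P(N is even) = 5/8.
Σ over the event: 2·1/8 + 4·1/8 + 8·1/8 + 10·1/8 + 14·1/8 = 19/4.
E[N | N is even] = (19/4) / (5/8) = 38/5.

38/5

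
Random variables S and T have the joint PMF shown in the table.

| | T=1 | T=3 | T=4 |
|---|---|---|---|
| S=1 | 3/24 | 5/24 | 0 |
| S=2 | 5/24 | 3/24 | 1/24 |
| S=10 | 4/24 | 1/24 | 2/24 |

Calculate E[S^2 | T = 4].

68

P(T = 4) = 1/8.
Summing S^2·P(S=x,T=y) over the conditioning event gives 17/2.
E[S^2 | T = 4] = (17/2) / (1/8) = 68.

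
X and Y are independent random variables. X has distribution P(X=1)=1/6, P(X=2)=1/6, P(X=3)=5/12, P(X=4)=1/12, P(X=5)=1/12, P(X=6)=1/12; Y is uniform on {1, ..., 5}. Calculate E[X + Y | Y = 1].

P(Y = 1) = 1/5.
Summing (X+Y)·P(x,y) over outcomes with Y = 1 gives 4/5.
E[X + Y | Y = 1] = (4/5) / (1/5) = 4.

4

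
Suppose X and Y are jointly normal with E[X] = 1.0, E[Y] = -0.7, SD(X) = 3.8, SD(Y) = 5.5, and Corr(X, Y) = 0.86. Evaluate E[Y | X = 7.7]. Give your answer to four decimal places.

The regression of Y on X has slope ρ·σ_Y/σ_X and passes through (μ_X, μ_Y).
E[Y | X=7.7] = -0.7 + (0.86)·(5.5/3.8)·(7.7 − (1.0)) = -0.7 + (1.244737)·(6.7) = 7.6397.

7.6397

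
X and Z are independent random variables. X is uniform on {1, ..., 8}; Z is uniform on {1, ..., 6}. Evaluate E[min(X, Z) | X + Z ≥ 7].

P(X + Z ≥ 7) = 11/16.
Summing min(X,Z)·P(x,y) over outcomes with X + Z ≥ 7 gives 37/16.
E[min(X, Z) | X + Z ≥ 7] = (37/16) / (11/16) = 37/11.

37/11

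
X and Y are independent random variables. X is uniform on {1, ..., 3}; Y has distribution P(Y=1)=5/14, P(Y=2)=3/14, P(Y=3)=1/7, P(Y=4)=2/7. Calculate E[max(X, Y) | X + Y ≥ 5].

P(X + Y ≥ 5) = 19/42.
Summing max(X,Y)·P(x,y) over outcomes with X + Y ≥ 5 gives 23/14.
E[max(X, Y) | X + Y ≥ 5] = (23/14) / (19/42) = 69/19.

69/19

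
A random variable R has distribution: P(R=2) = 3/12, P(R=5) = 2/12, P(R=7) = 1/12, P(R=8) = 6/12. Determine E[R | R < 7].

P(R < 7) = 5/12.
Σ over the event: 2·1/4 + 5·1/6 = 4/3.
E[R | R < 7] = (4/3) / (5/12) = 16/5.

16/5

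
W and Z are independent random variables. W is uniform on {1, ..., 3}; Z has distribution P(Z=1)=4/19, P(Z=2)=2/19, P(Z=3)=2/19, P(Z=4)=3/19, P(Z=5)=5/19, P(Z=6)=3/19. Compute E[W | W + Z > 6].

P(W + Z > 6) = 22/57.
Summing W·P(x,y) over outcomes with W + Z > 6 gives 52/57.
E[W | W + Z > 6] = (52/57) / (22/57) = 26/11.

26/11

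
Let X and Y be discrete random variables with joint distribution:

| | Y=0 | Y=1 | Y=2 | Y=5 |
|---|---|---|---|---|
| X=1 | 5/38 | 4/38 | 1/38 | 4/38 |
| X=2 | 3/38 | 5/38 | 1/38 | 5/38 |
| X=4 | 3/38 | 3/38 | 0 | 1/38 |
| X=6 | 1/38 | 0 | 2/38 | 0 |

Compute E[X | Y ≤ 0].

29/12

P(Y ≤ 0) = 6/19.
Σ X·P over the event = 1·(5/38) + 2·(3/38) + 4·(3/38) + 6·(1/38) = 29/38.
E[X | Y ≤ 0] = (29/38) / (6/19) = 29/12.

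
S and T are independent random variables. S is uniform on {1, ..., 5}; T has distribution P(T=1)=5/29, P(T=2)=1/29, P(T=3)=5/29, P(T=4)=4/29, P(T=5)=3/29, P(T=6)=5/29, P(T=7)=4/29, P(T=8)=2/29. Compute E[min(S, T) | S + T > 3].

349/134

P(S + T > 3) = 134/145.
Summing min(S,T)·P(x,y) over outcomes with S + T > 3 gives 349/145.
E[min(S, T) | S + T > 3] = (349/145) / (134/145) = 349/134.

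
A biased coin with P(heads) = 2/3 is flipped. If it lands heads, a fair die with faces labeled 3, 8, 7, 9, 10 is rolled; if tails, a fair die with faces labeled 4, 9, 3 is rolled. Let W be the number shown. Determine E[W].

302/45

E[W | heads] = (3+8+7+9+10)/5 = 37/5.
E[W | tails] = (4+9+3)/3 = 16/3.
E[W] = (2/3)·(37/5) + (1/3)·(16/3) = 302/45.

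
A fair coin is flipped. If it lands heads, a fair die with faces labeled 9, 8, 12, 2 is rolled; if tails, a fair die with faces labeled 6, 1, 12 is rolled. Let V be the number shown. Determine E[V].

E[V | heads] = (9+8+12+2)/4 = 31/4.
E[V | tails] = (6+1+12)/3 = 19/3.
By the law of total expectation,
E[V] = (1/2)·(31/4) + (1/2)·(19/3) = 169/24.

169/24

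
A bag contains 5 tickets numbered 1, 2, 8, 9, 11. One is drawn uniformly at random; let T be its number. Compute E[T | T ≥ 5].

P(T ≥ 5) = 3/5.
Σ over the event: 8·1/5 + 9·1/5 + 11·1/5 = 28/5.
E[T | T ≥ 5] = (28/5) / (3/5) = 28/3.

28/3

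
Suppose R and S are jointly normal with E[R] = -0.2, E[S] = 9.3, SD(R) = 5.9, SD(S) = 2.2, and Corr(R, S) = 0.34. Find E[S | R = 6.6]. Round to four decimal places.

10.1621

The regression of S on R has slope ρ·σ_S/σ_R and passes through (μ_R, μ_S).
E[S | R=6.6] = 9.3 + (0.34)·(2.2/5.9)·(6.6 − (-0.2)) = 9.3 + (0.12678)·(6.8) = 10.1621.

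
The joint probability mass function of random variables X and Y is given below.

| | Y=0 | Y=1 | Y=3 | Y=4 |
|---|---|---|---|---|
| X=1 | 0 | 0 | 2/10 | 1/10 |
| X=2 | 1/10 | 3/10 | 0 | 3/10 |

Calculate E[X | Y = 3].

P(Y = 3) = 1/5.
Σ X·P over the event = 1·(2/10) = 1/5.
E[X | Y = 3] = (1/5) / (1/5) = 1.

1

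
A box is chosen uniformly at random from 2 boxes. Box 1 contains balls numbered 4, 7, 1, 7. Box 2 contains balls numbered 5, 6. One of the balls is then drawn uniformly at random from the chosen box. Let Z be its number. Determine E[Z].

E[Z | box 1] = (4+7+1+7)/4 = 19/4.
E[Z | box 2] = (5+6)/2 = 11/2.
E[Z] = (1/2)·(19/4) + (1/2)·(11/2) = 41/8.

41/8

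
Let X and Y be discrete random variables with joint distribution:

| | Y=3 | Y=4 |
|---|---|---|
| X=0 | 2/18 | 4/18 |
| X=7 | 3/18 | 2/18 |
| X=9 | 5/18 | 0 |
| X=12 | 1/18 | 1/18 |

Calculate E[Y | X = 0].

11/3

P(X = 0) = 1/3.
Σ Y·P over the event = 3·(2/18) + 4·(4/18) = 11/9.
E[Y | X = 0] = (11/9) / (1/3) = 11/3.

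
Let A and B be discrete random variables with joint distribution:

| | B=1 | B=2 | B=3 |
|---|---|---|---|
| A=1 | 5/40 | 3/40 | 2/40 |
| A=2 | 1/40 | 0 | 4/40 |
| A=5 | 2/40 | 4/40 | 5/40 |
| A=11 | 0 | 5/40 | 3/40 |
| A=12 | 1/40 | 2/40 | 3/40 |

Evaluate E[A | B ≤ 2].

131/23

P(B ≤ 2) = 23/40.
Σ A·P over the event = 1·(5/40) + 1·(3/40) + 2·(1/40) + 5·(2/40) + 5·(4/40) + 11·(5/40) + 12·(1/40) + 12·(2/40) = 131/40.
E[A | B ≤ 2] = (131/40) / (23/40) = 131/23.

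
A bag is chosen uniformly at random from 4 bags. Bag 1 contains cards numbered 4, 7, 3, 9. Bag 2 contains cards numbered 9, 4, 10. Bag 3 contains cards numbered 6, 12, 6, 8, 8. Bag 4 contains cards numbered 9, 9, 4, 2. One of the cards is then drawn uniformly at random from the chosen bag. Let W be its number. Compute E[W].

E[W | bag 1] = (4+7+3+9)/4 = 23/4.
E[W | bag 2] = (9+4+10)/3 = 23/3.
E[W | bag 3] = (6+12+6+8+8)/5 = 8.
E[W | bag 4] = (9+9+4+2)/4 = 6.
E[W] = (1/4)·(23/4) + (1/4)·(23/3) + (1/4)·(8) + (1/4)·(6) = 329/48.

329/48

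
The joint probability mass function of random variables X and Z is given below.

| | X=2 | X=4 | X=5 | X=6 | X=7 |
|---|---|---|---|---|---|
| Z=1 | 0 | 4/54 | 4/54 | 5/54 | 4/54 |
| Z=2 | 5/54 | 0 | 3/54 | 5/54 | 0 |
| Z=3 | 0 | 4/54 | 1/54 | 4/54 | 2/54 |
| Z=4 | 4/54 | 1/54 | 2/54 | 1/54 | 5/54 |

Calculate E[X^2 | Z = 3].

P(Z = 3) = 11/54.
Σ X^2·P over the event = 16·(4/54) + 25·(1/54) + 36·(4/54) + 49·(2/54) = 331/54.
E[X^2 | Z = 3] = (331/54) / (11/54) = 331/11.

331/11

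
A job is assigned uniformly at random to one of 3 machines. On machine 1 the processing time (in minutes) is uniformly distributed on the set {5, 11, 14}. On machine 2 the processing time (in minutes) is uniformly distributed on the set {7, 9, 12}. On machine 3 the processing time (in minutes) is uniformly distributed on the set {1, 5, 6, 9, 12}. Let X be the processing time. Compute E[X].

E[X | machine 1] = (5+11+14)/3 = 10.
E[X | machine 2] = (7+9+12)/3 = 28/3.
E[X | machine 3] = (1+5+6+9+12)/5 = 33/5.
By the law of total expectation,
E[X] = (1/3)·(10) + (1/3)·(28/3) + (1/3)·(33/5) = 389/45.

389/45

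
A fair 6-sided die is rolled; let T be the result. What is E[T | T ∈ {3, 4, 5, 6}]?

P(T ∈ {3, 4, 5, 6}) = 2/3.
Σ over the event: 3·1/6 + 4·1/6 + 5·1/6 + 6·1/6 = 3.
E[T | T ∈ {3, 4, 5, 6}] = (3) / (2/3) = 9/2.

9/2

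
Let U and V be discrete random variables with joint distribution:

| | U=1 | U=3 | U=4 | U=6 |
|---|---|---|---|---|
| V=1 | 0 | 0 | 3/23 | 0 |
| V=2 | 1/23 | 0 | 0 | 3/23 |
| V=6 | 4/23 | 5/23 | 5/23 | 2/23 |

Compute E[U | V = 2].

19/4

P(V = 2) = 4/23.
Σ U·P over the event = 1·(1/23) + 6·(3/23) = 19/23.
E[U | V = 2] = (19/23) / (4/23) = 19/4.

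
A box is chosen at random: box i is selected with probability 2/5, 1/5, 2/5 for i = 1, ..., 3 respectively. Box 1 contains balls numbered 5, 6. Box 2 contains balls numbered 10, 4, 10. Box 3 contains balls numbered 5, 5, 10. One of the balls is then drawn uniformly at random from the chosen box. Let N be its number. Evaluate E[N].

97/15

E[N | box 1] = (5+6)/2 = 11/2.
E[N | box 2] = (10+4+10)/3 = 8.
E[N | box 3] = (5+5+10)/3 = 20/3.
By the law of total expectation,
E[N] = (2/5)·(11/2) + (1/5)·(8) + (2/5)·(20/3) = 97/15.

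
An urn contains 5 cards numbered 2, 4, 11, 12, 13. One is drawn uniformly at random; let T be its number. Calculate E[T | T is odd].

12

P(T is odd) = 2/5.
Σ over the event: 11·1/5 + 13·1/5 = 24/5.
E[T | T is odd] = (24/5) / (2/5) = 12.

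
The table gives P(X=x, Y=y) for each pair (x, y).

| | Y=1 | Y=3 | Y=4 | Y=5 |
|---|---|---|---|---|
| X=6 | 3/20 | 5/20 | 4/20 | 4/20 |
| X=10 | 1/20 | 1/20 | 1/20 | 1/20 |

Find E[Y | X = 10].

13/4

P(X = 10) = 1/5.
Σ Y·P over the event = 1·(1/20) + 3·(1/20) + 4·(1/20) + 5·(1/20) = 13/20.
E[Y | X = 10] = (13/20) / (1/5) = 13/4.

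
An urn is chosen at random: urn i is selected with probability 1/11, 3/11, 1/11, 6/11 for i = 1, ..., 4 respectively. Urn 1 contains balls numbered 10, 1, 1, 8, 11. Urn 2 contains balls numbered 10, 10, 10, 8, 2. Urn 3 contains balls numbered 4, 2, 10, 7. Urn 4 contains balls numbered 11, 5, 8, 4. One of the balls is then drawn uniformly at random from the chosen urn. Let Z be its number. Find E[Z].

E[Z | urn 1] = (10+1+1+8+11)/5 = 31/5.
E[Z | urn 2] = (10+10+10+8+2)/5 = 8.
E[Z | urn 3] = (4+2+10+7)/4 = 23/4.
E[Z | urn 4] = (11+5+8+4)/4 = 7.
By the law of total expectation,
E[Z] = (1/11)·(31/5) + (3/11)·(8) + (1/11)·(23/4) + (6/11)·(7) = 1559/220.

1559/220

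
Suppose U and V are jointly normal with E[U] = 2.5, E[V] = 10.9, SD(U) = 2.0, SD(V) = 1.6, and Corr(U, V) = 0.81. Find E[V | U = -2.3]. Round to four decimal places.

7.7896

For a bivariate normal, E[V | U=x] = μ_V + ρ·(σ_V/σ_U)·(x − μ_U).
E[V | U=-2.3] = 10.9 + (0.81)·(1.6/2.0)·(-2.3 − (2.5)) = 10.9 + (0.648)·(-4.8) = 7.7896.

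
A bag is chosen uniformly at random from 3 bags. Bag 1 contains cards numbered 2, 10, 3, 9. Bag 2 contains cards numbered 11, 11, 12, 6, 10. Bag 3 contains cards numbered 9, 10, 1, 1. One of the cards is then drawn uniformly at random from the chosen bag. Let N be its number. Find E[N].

E[N | bag 1] = (2+10+3+9)/4 = 6.
E[N | bag 2] = (11+11+12+6+10)/5 = 10.
E[N | bag 3] = (9+10+1+1)/4 = 21/4.
By the law of total expectation,
E[N] = (1/3)·(6) + (1/3)·(10) + (1/3)·(21/4) = 85/12.

85/12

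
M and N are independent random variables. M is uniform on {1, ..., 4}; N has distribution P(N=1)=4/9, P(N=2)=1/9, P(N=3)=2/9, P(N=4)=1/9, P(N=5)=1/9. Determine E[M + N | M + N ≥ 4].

P(M + N ≥ 4) = 3/4.
Summing (M+N)·P(x,y) over outcomes with M + N ≥ 4 gives 151/36.
E[M + N | M + N ≥ 4] = (151/36) / (3/4) = 151/27.

151/27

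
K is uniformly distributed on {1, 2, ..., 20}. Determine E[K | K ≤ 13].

7

P(K ≤ 13) = 13/20.
E[K | K ≤ 13] = (91/20) / (13/20) = 7.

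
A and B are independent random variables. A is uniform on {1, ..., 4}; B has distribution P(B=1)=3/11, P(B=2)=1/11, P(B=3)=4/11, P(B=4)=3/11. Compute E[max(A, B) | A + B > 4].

107/29

P(A + B > 4) = 29/44.
Summing max(A,B)·P(x,y) over outcomes with A + B > 4 gives 107/44.
E[max(A, B) | A + B > 4] = (107/44) / (29/44) = 107/29.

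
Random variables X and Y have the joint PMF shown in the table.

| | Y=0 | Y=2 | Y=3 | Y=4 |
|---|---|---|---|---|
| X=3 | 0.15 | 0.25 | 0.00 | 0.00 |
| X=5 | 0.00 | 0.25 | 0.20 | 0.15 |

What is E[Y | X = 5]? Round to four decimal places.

2.8333

P(X = 5) = 0.60.
Summing Y·P(X=x,Y=y) over the conditioning event gives 1.70.
E[Y | X = 5] = (1.70) / (0.60) = 2.8333.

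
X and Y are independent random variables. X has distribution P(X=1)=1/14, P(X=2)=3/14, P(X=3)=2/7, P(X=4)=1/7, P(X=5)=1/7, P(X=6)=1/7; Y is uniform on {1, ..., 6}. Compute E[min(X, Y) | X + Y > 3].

212/79

P(X + Y > 3) = 79/84.
Summing min(X,Y)·P(x,y) over outcomes with X + Y > 3 gives 53/21.
E[min(X, Y) | X + Y > 3] = (53/21) / (79/84) = 212/79.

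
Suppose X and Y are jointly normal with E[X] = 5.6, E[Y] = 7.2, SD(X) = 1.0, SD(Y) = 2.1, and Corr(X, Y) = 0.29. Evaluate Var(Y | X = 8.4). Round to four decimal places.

Var(Y | X=x) = (1 − ρ²)·σ_Y².
Var(Y | X=8.4) = (2.1)²·(1 − (0.29)²) = 4.41·0.9159 = 4.0391.

4.0391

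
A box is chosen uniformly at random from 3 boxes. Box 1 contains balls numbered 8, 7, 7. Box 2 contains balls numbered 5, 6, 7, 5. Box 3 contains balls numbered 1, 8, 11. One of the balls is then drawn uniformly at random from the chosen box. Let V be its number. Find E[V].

E[V | box 1] = (8+7+7)/3 = 22/3.
E[V | box 2] = (5+6+7+5)/4 = 23/4.
E[V | box 3] = (1+8+11)/3 = 20/3.
E[V] = (1/3)·(22/3) + (1/3)·(23/4) + (1/3)·(20/3) = 79/12.

79/12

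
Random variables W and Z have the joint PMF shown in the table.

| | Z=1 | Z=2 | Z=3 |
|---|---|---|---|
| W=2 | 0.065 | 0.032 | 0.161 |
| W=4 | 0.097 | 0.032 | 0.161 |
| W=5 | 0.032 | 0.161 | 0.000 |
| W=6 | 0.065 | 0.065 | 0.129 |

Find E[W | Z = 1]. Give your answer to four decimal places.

P(Z = 1) = 0.259.
Σ W·P over the event = 2·(0.065) + 4·(0.097) + 5·(0.032) + 6·(0.065) = 1.068.
E[W | Z = 1] = (1.068) / (0.259) = 4.1236.

4.1236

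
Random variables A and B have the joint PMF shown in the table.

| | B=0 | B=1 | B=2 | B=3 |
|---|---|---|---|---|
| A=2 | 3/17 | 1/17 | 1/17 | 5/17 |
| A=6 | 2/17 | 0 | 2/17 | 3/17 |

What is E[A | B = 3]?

P(B = 3) = 8/17.
Σ A·P over the event = 2·(5/17) + 6·(3/17) = 28/17.
E[A | B = 3] = (28/17) / (8/17) = 7/2.

7/2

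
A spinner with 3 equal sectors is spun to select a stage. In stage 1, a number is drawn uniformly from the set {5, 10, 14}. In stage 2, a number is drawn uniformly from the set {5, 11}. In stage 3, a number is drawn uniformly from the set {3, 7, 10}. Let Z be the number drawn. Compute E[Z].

73/9

E[Z | stage 1] = (5+10+14)/3 = 29/3.
E[Z | stage 2] = (5+11)/2 = 8.
E[Z | stage 3] = (3+7+10)/3 = 20/3.
E[Z] = (1/3)·(29/3) + (1/3)·(8) + (1/3)·(20/3) = 73/9.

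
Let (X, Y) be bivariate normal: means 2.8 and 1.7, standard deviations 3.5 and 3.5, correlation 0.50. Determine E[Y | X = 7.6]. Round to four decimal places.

4.1000

The regression of Y on X has slope ρ·σ_Y/σ_X and passes through (μ_X, μ_Y).
E[Y | X=7.6] = 1.7 + (0.50)·(3.5/3.5)·(7.6 − (2.8)) = 1.7 + (0.5)·(4.8) = 4.1000.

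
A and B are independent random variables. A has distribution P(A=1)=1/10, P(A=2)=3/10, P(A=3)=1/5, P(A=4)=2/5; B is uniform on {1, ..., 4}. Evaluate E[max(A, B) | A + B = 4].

5/2

P(A + B = 4) = 3/20.
Summing max(A,B)·P(x,y) over outcomes with A + B = 4 gives 3/8.
E[max(A, B) | A + B = 4] = (3/8) / (3/20) = 5/2.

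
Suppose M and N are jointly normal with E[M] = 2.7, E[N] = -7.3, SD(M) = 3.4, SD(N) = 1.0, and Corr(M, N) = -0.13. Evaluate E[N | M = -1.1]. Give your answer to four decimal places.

-7.1547

E[N | M=x] = μ_N + ρ(σ_N/σ_M)(x − μ_M) for jointly normal variables.
E[N | M=-1.1] = -7.3 + (-0.13)·(1.0/3.4)·(-1.1 − (2.7)) = -7.3 + (-0.038235)·(-3.8) = -7.1547.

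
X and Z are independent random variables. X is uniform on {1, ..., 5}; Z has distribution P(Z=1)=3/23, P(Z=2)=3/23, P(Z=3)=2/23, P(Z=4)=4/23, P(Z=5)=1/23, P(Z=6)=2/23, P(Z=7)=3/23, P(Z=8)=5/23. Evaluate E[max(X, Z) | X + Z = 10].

P(X + Z = 10) = 11/115.
Summing max(X,Z)·P(x,y) over outcomes with X + Z = 10 gives 78/115.
E[max(X, Z) | X + Z = 10] = (78/115) / (11/115) = 78/11.

78/11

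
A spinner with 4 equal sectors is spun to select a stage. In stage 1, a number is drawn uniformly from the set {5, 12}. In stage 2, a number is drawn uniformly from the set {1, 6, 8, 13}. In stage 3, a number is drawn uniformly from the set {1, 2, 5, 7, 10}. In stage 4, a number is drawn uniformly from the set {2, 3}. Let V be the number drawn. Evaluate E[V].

E[V | stage 1] = (5+12)/2 = 17/2.
E[V | stage 2] = (1+6+8+13)/4 = 7.
E[V | stage 3] = (1+2+5+7+10)/5 = 5.
E[V | stage 4] = (2+3)/2 = 5/2.
By the law of total expectation,
E[V] = (1/4)·(17/2) + (1/4)·(7) + (1/4)·(5) + (1/4)·(5/2) = 23/4.

23/4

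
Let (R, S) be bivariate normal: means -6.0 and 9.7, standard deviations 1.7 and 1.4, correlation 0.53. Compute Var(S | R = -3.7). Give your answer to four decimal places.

The conditional variance in a bivariate normal is σ_S²(1 − ρ²), independent of x.
Var(S | R=-3.7) = (1.4)²·(1 − (0.53)²) = 1.96·0.7191 = 1.4094.

1.4094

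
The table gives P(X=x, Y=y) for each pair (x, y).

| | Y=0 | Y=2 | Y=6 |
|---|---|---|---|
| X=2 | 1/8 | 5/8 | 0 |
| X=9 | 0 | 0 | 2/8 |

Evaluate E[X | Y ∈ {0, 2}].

2

P(Y ∈ {0, 2}) = 3/4.
Summing X·P(X=x,Y=y) over the conditioning event gives 3/2.
E[X | Y ∈ {0, 2}] = (3/2) / (3/4) = 2.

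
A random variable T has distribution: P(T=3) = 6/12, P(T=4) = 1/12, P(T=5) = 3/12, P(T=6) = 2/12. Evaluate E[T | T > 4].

P(T > 4) = 5/12.
Σ over the event: 5·1/4 + 6·1/6 = 9/4.
E[T | T > 4] = (9/4) / (5/12) = 27/5.

27/5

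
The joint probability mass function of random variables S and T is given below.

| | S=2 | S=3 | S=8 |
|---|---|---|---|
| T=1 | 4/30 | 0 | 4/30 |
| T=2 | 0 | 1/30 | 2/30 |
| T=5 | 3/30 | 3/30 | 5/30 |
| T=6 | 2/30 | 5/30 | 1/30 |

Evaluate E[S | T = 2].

19/3

P(T = 2) = 1/10.
Summing S·P(S=x,T=y) over the conditioning event gives 19/30.
E[S | T = 2] = (19/30) / (1/10) = 19/3.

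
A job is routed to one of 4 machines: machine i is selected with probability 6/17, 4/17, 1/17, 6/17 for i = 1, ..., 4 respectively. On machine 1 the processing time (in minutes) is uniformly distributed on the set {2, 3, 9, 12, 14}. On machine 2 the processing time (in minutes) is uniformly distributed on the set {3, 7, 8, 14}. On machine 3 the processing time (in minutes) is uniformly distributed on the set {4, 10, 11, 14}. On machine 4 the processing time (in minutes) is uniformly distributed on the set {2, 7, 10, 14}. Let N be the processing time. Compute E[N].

E[N | machine 1] = (2+3+9+12+14)/5 = 8.
E[N | machine 2] = (3+7+8+14)/4 = 8.
E[N | machine 3] = (4+10+11+14)/4 = 39/4.
E[N | machine 4] = (2+7+10+14)/4 = 33/4.
E[N] = (6/17)·(8) + (4/17)·(8) + (1/17)·(39/4) + (6/17)·(33/4) = 557/68.

557/68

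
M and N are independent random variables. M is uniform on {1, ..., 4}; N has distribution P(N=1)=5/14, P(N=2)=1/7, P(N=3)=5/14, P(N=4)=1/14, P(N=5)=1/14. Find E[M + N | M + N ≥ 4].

P(M + N ≥ 4) = 11/14.
Summing (M+N)·P(x,y) over outcomes with M + N ≥ 4 gives 241/56.
E[M + N | M + N ≥ 4] = (241/56) / (11/14) = 241/44.

241/44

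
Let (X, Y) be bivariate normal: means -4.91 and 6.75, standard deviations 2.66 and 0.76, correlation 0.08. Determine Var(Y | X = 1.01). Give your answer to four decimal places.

The conditional variance in a bivariate normal is σ_Y²(1 − ρ²), independent of x.
Var(Y | X=1.01) = (0.76)²·(1 − (0.08)²) = 0.5776·0.9936 = 0.5739.

0.5739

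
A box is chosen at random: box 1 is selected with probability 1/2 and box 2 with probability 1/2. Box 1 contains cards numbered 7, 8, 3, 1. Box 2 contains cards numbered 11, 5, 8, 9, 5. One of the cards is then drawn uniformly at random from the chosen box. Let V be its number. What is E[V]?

E[V | box 1] = (7+8+3+1)/4 = 19/4.
E[V | box 2] = (11+5+8+9+5)/5 = 38/5.
E[V] = (1/2)·(19/4) + (1/2)·(38/5) = 247/40.

247/40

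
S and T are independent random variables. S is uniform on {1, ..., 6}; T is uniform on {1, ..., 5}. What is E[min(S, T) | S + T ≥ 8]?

37/10

P(S + T ≥ 8) = 1/3.
Summing min(S,T)·P(x,y) over outcomes with S + T ≥ 8 gives 37/30.
E[min(S, T) | S + T ≥ 8] = (37/30) / (1/3) = 37/10.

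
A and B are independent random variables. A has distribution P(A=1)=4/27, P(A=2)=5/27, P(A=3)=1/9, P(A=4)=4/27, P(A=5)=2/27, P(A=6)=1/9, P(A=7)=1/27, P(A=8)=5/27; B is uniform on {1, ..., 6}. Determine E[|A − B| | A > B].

259/82

P(A > B) = 41/81.
Summing |A−B|·P(x,y) over outcomes with A > B gives 259/162.
E[|A − B| | A > B] = (259/162) / (41/81) = 259/82.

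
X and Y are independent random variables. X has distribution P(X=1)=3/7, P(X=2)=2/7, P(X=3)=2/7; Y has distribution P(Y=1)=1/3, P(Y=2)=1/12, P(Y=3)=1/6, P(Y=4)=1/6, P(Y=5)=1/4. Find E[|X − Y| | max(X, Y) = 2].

11/13

P(max(X, Y) = 2) = 13/84.
Summing |X−Y|·P(x,y) over outcomes with max(X, Y) = 2 gives 11/84.
E[|X − Y| | max(X, Y) = 2] = (11/84) / (13/84) = 11/13.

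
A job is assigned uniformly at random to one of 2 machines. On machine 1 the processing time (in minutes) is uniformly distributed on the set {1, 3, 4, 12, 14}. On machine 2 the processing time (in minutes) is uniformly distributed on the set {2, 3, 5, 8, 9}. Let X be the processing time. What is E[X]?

E[X | machine 1] = (1+3+4+12+14)/5 = 34/5.
E[X | machine 2] = (2+3+5+8+9)/5 = 27/5.
By the law of total expectation,
E[X] = (1/2)·(34/5) + (1/2)·(27/5) = 61/10.

61/10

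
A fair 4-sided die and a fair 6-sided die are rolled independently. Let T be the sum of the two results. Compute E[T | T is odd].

P(T is odd) = 1/2.
Σ over the event: 3·1/12 + 5·1/6 + 7·1/6 + 9·1/12 = 3.
E[T | T is odd] = (3) / (1/2) = 6.

6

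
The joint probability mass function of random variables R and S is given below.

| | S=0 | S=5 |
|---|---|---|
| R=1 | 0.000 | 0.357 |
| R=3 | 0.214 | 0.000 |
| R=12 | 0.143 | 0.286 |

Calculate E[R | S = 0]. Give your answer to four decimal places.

P(S = 0) = 0.357.
Σ R·P over the event = 3·(0.214) + 12·(0.143) = 2.358.
E[R | S = 0] = (2.358) / (0.357) = 6.6050.

6.6050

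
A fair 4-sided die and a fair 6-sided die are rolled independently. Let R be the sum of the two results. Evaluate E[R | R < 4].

8/3

P(R < 4) = 1/8.
Σ over the event: 2·1/24 + 3·1/12 = 1/3.
E[R | R < 4] = (1/3) / (1/8) = 8/3.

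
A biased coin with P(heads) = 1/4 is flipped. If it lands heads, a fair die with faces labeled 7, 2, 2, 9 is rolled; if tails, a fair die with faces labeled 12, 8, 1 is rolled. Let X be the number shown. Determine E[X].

E[X | heads] = (7+2+2+9)/4 = 5.
E[X | tails] = (12+8+1)/3 = 7.
E[X] = (1/4)·(5) + (3/4)·(7) = 13/2.

13/2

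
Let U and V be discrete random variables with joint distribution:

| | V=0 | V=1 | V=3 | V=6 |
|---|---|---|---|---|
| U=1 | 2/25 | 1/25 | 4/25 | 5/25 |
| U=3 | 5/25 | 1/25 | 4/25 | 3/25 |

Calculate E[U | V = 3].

P(V = 3) = 8/25.
Σ U·P over the event = 1·(4/25) + 3·(4/25) = 16/25.
E[U | V = 3] = (16/25) / (8/25) = 2.

2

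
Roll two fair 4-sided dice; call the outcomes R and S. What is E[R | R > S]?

Outcomes with R > S: (2,1), (3,1), (3,2), (4,1), (4,2), (4,3), each with probability 1/16.
E[R | R > S] = (2 + 3 + 3 + 4 + 4 + 4) / 6 = 10/3.

10/3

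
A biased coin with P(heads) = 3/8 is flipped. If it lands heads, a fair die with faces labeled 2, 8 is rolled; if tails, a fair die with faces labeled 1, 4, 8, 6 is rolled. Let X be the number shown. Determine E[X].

E[X | heads] = (2+8)/2 = 5.
E[X | tails] = (1+4+8+6)/4 = 19/4.
E[X] = (3/8)·(5) + (5/8)·(19/4) = 155/32.

155/32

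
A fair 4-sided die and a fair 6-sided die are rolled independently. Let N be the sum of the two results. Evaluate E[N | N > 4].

P(N > 4) = 3/4.
Σ over the event: 5·1/6 + 6·1/6 + 7·1/6 + 8·1/8 + 9·1/12 + 10·1/24 = 31/6.
E[N | N > 4] = (31/6) / (3/4) = 62/9.

62/9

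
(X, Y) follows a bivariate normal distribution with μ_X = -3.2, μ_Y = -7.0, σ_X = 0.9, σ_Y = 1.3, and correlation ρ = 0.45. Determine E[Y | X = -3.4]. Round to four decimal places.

The regression of Y on X has slope ρ·σ_Y/σ_X and passes through (μ_X, μ_Y).
E[Y | X=-3.4] = -7.0 + (0.45)·(1.3/0.9)·(-3.4 − (-3.2)) = -7.0 + (0.65)·(-0.2) = -7.1300.

-7.1300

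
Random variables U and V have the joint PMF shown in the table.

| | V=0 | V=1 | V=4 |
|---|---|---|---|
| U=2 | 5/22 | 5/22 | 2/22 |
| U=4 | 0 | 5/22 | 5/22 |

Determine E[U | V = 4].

P(V = 4) = 7/22.
Σ U·P over the event = 2·(2/22) + 4·(5/22) = 12/11.
E[U | V = 4] = (12/11) / (7/22) = 24/7.

24/7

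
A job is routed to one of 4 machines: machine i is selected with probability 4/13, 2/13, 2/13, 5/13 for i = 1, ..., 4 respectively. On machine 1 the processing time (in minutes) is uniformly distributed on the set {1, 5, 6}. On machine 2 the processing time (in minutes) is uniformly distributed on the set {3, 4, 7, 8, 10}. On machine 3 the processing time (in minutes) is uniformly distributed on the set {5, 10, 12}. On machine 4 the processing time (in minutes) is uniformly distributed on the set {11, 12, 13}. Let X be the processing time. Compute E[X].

E[X | machine 1] = (1+5+6)/3 = 4.
E[X | machine 2] = (3+4+7+8+10)/5 = 32/5.
E[X | machine 3] = (5+10+12)/3 = 9.
E[X | machine 4] = (11+12+13)/3 = 12.
E[X] = (4/13)·(4) + (2/13)·(32/5) + (2/13)·(9) + (5/13)·(12) = 534/65.

534/65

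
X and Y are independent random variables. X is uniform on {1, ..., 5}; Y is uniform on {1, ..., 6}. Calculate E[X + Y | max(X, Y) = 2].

10/3

Outcomes with max(X, Y) = 2: (1,2), (2,1), (2,2), each with probability 1/30.
E[X + Y | max(X, Y) = 2] = (3 + 3 + 4) / 3 = 10/3.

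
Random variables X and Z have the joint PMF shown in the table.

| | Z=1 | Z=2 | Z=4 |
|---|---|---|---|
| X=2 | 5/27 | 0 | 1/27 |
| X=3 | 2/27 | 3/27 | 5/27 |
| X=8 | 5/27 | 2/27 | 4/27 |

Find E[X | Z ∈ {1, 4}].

105/22

P(Z ∈ {1, 4}) = 22/27.
Σ X·P over the event = 2·(5/27) + 2·(1/27) + 3·(2/27) + 3·(5/27) + 8·(5/27) + 8·(4/27) = 35/9.
E[X | Z ∈ {1, 4}] = (35/9) / (22/27) = 105/22.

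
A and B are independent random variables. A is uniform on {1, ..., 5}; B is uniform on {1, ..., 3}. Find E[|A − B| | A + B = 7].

P(A + B = 7) = 2/15.
Summing |A−B|·P(x,y) over outcomes with A + B = 7 gives 4/15.
E[|A − B| | A + B = 7] = (4/15) / (2/15) = 2.

2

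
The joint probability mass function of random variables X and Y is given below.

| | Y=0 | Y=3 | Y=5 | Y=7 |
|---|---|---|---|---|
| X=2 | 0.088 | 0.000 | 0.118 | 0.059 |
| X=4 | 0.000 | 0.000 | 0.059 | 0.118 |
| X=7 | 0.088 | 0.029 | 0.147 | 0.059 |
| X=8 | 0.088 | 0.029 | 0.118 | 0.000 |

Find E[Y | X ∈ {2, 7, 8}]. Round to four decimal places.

P(X ∈ {2, 7, 8}) = 0.823.
Summing Y·P(X=x,Y=y) over the conditioning event gives 2.915.
E[Y | X ∈ {2, 7, 8}] = (2.915) / (0.823) = 3.5419.

3.5419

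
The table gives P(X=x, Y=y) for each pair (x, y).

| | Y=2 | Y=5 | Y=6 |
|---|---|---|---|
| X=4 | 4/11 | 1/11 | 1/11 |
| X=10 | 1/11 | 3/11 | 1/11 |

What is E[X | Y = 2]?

P(Y = 2) = 5/11.
Σ X·P over the event = 4·(4/11) + 10·(1/11) = 26/11.
E[X | Y = 2] = (26/11) / (5/11) = 26/5.

26/5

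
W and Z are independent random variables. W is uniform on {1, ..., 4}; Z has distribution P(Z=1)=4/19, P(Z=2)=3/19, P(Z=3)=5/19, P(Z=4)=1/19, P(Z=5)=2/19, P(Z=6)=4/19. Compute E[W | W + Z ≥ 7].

P(W + Z ≥ 7) = 29/76.
Summing W·P(x,y) over outcomes with W + Z ≥ 7 gives 85/76.
E[W | W + Z ≥ 7] = (85/76) / (29/76) = 85/29.

85/29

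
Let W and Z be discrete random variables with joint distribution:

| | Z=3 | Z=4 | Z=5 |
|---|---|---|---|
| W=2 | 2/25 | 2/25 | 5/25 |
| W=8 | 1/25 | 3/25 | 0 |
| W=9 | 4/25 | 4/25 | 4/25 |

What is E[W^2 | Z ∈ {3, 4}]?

115/2

P(Z ∈ {3, 4}) = 16/25.
Σ W^2·P over the event = 4·(2/25) + 4·(2/25) + 64·(1/25) + 64·(3/25) + 81·(4/25) + 81·(4/25) = 184/5.
E[W^2 | Z ∈ {3, 4}] = (184/5) / (16/25) = 115/2.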